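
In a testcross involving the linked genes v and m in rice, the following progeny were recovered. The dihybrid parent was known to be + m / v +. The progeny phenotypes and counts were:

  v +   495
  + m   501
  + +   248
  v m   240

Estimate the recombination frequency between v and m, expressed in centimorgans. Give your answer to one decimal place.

The recombinant classes are + + and v m: 248 + 240 = 488.
Recombination frequency = 488/1484 = 0.3288 ≈ 32.9%, i.e. 32.9 centimorgans.

32.9 centimorgans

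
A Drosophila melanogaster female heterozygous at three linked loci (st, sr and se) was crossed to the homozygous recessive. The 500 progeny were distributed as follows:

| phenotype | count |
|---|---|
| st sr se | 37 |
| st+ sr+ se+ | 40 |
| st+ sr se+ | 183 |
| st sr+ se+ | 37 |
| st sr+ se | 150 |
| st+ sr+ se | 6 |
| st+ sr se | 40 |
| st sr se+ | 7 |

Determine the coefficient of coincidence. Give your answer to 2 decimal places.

0.80

The two most frequent reciprocal classes, st sr+ se and st+ sr se+, are the parental types, so the F1 was st sr+ se / st+ sr se+.
The two rarest classes, st+ sr+ se and st sr se+, are the double crossovers. Comparing them with the parentals, only the st allele has switched, so st is the middle locus and the order is se – st – sr.
se–st: (77 + 13)/500 = 0.1800; st–sr: (77 + 13)/500 = 0.1800.
Expected DCO frequency = 0.1800 × 0.1800 ≈ 0.03240; observed = 13/500 ≈ 0.02600.
Coefficient of coincidence = 0.02600/0.03240 ≈ 0.80.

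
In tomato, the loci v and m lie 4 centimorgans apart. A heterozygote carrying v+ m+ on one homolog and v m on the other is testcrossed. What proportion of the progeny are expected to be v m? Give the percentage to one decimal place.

48.0%

A map distance of 4 centimorgans corresponds to a recombination frequency of 0.040.
The F1 is v+ m+ / v m, so v m is a parental gamete class with expected frequency (1 − r)/2 = 0.960/2 = 0.4800.
That is 0.4800 = 48.0% of the progeny.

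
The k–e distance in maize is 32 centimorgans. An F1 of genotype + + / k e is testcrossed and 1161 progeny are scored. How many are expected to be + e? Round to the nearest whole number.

186

A map distance of 32 centimorgans corresponds to a recombination frequency of 0.320.
The F1 is + + / k e, so + e is a recombinant gamete class with expected frequency r/2 = 0.320/2 = 0.1600.
Expected number = 0.1600 × 1161 = 185.76 ≈ 186.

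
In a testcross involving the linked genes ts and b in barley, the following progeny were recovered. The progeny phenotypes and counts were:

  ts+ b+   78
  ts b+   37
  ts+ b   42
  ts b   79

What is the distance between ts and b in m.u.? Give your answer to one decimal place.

The two most frequent classes, ts+ b+ (78) and ts b (79), are the parental types, so the F1 was ts+ b+ / ts b.
The recombinant classes are ts+ b and ts b+: 42 + 37 = 79.
Recombination frequency = 79/236 = 0.3347 ≈ 33.5%, i.e. 33.5 m.u.

33.5 m.u.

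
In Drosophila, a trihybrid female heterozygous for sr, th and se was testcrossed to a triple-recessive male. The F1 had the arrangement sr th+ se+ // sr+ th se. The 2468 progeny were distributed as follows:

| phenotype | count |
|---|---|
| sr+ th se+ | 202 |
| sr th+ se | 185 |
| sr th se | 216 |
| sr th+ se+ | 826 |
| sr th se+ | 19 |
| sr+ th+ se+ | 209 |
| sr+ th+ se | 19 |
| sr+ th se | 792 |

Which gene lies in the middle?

The two rarest classes, sr th se+ and sr+ th+ se, are the double crossovers. Comparing them with the parentals, only the th allele has switched, so th is the middle locus and the order is sr – th – se.

th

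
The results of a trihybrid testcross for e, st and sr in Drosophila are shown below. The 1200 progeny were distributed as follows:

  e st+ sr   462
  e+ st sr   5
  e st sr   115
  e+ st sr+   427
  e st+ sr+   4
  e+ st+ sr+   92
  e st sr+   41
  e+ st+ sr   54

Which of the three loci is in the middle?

The two most frequent reciprocal classes, e+ st sr+ and e st+ sr, are the parental types, so the F1 was e+ st sr+ / e st+ sr.
The two rarest classes, e+ st sr and e st+ sr+, are the double crossovers. Comparing them with the parentals, only the sr allele has switched, so sr is the middle locus and the order is st – sr – e.

sr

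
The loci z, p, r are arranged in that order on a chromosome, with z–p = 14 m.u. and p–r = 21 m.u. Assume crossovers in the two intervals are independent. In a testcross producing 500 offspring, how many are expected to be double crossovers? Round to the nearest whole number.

15

Map distances give recombination frequencies of 0.140 and 0.210 for the two intervals.
With no interference, expected double-crossover frequency = 0.140 × 0.210 = 0.02940.
Expected number = 0.02940 × 500 = 14.70 ≈ 15.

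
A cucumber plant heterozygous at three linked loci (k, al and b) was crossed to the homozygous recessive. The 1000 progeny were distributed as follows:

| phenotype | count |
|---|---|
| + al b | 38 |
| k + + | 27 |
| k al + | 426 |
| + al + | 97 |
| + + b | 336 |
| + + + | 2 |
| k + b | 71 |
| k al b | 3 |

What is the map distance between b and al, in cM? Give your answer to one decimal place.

The two most frequent reciprocal classes, k al + and + + b, are the parental types, so the F1 was k al + / + + b.
The two rarest classes, k al b and + + +, are the double crossovers. Comparing them with the parentals, only the b allele has switched, so b is the middle locus and the order is k – b – al.
Crossovers in the b–al interval produce the single-crossover classes k + + and + al b (27 + 38 = 65) plus the double crossovers (5).
RF(b–al) = (65 + 5) / 1000 = 70/1000 = 0.0700 → 7.0 cM.

7.0 cM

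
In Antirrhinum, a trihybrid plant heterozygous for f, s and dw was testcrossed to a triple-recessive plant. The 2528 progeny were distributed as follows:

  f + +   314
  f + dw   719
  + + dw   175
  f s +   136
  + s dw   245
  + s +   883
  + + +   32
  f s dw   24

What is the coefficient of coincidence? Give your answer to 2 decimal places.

0.63

The two most frequent reciprocal classes, + s + and f + dw, are the parental types, so the F1 was + s + / f + dw.
The two rarest classes, + + + and f s dw, are the double crossovers. Comparing them with the parentals, only the s allele has switched, so s is the middle locus and the order is dw – s – f.
dw–s: (559 + 56)/2528 = 0.2433; s–f: (311 + 56)/2528 = 0.1452.
Expected DCO frequency = 0.2433 × 0.1452 ≈ 0.03533; observed = 56/2528 ≈ 0.02215.
Coefficient of coincidence = 0.02215/0.03533 ≈ 0.63.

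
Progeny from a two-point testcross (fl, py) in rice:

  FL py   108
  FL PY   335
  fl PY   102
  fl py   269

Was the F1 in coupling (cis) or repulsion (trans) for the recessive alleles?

cis

The two most frequent classes are FL PY (335) and fl py (269); these are the parental (non-recombinant) types.
So the F1 carried FL PY on one chromosome and fl py on the other — the recessive alleles are on the same chromosome (cis / coupling).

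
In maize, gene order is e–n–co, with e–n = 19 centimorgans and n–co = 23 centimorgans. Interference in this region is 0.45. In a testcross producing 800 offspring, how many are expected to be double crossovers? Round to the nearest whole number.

19

Map distances give recombination frequencies of 0.190 and 0.230 for the two intervals.
With interference 0.45 (so coincidence = 0.55), expected double-crossover frequency = 0.190 × 0.230 × 0.55 = 0.02404.
Expected number = 0.02404 × 800 = 19.23 ≈ 19.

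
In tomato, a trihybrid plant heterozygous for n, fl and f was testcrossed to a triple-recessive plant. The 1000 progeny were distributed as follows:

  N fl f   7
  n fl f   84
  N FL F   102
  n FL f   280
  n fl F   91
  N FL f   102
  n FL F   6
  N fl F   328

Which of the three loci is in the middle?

f

The two most frequent reciprocal classes, n FL f and N fl F, are the parental types, so the F1 was n FL f / N fl F.
The two rarest classes, n FL F and N fl f, are the double crossovers. Comparing them with the parentals, only the f allele has switched, so f is the middle locus and the order is n – f – fl.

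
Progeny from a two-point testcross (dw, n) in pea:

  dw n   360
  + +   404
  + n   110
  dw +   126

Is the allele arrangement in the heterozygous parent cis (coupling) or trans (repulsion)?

cis

The two most frequent classes are + + (404) and dw n (360); these are the parental (non-recombinant) types.
So the F1 carried + + on one chromosome and dw n on the other — the recessive alleles are on the same chromosome (cis / coupling).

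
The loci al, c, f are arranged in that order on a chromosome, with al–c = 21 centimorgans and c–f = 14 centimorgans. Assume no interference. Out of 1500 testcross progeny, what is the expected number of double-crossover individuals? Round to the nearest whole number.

44

Map distances give recombination frequencies of 0.210 and 0.140 for the two intervals.
With no interference, expected double-crossover frequency = 0.210 × 0.140 = 0.02940.
Expected number = 0.02940 × 1500 = 44.10 ≈ 44.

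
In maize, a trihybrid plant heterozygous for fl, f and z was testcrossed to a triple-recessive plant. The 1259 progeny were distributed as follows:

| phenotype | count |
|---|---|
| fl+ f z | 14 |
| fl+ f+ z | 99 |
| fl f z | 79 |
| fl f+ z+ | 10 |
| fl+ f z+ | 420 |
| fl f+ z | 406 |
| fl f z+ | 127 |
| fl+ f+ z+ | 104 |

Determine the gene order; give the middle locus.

z

The two most frequent reciprocal classes, fl+ f z+ and fl f+ z, are the parental types, so the F1 was fl+ f z+ / fl f+ z.
The two rarest classes, fl+ f z and fl f+ z+, are the double crossovers. Comparing them with the parentals, only the z allele has switched, so z is the middle locus and the order is f – z – fl.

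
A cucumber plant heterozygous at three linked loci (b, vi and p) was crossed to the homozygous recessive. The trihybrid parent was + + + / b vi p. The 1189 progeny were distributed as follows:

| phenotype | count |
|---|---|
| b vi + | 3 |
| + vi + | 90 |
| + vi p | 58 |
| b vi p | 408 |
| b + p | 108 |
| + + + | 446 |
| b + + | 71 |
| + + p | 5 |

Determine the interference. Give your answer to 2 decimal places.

The two rarest classes, + + p and b vi +, are the double crossovers. Comparing them with the parentals, only the p allele has switched, so p is the middle locus and the order is b – p – vi.
b–p: (129 + 8)/1189 = 0.1152; p–vi: (198 + 8)/1189 = 0.1733.
Expected DCO frequency = 0.1152 × 0.1733 ≈ 0.01996; observed = 8/1189 ≈ 0.00673.
Coefficient of coincidence = 0.00673/0.01996 ≈ 0.34; interference = 1 − 0.34 = 0.66.

0.66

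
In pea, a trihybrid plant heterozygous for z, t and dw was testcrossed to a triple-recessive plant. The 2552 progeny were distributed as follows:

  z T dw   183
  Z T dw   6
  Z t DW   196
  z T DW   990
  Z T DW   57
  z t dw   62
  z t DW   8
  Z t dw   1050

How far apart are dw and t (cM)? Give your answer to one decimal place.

15.4 cM

The two most frequent reciprocal classes, z T DW and Z t dw, are the parental types, so the F1 was z T DW / Z t dw.
The two rarest classes, z t DW and Z T dw, are the double crossovers. Comparing them with the parentals, only the t allele has switched, so t is the middle locus and the order is dw – t – z.
Crossovers in the dw–t interval produce the single-crossover classes z T dw and Z t DW (183 + 196 = 379) plus the double crossovers (14).
RF(dw–t) = (379 + 14) / 2552 = 393/2552 = 0.1540 → 15.4 cM.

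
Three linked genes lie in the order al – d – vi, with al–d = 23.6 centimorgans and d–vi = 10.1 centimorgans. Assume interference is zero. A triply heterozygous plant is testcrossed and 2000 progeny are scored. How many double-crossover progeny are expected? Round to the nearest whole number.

Map distances give recombination frequencies of 0.236 and 0.101 for the two intervals.
With no interference, expected double-crossover frequency = 0.236 × 0.101 = 0.02384.
Expected number = 0.02384 × 2000 = 47.67 ≈ 48.

48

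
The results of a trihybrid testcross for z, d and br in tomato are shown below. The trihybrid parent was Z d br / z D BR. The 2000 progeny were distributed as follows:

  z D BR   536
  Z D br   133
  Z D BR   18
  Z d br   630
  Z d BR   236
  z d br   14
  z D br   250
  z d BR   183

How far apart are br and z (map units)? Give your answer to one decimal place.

25.9 map units

The two rarest classes, z d br and Z D BR, are the double crossovers. Comparing them with the parentals, only the z allele has switched, so z is the middle locus and the order is br – z – d.
Crossovers in the br–z interval produce the single-crossover classes Z d BR and z D br (236 + 250 = 486) plus the double crossovers (32).
RF(br–z) = (486 + 32) / 2000 = 518/2000 = 0.2590 → 25.9 map units.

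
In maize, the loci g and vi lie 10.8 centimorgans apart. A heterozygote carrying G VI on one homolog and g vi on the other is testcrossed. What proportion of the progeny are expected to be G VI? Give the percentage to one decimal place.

44.6%

A map distance of 10.8 centimorgans corresponds to a recombination frequency of 0.108.
The F1 is G VI / g vi, so G VI is a parental gamete class with expected frequency (1 − r)/2 = 0.892/2 = 0.4460.
That is 0.4460 = 44.6% of the progeny.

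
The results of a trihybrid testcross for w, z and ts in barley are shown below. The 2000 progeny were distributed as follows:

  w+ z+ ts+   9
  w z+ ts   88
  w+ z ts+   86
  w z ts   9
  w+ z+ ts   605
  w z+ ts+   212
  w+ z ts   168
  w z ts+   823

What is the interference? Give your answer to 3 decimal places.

0.529

The two most frequent reciprocal classes, w z ts+ and w+ z+ ts, are the parental types, so the F1 was w z ts+ / w+ z+ ts.
The two rarest classes, w z ts and w+ z+ ts+, are the double crossovers. Comparing them with the parentals, only the ts allele has switched, so ts is the middle locus and the order is z – ts – w.
z–ts: (380 + 18)/2000 = 0.1990; ts–w: (174 + 18)/2000 = 0.0960.
Expected DCO frequency = 0.1990 × 0.0960 ≈ 0.01910; observed = 18/2000 ≈ 0.00900.
Coefficient of coincidence = 0.00900/0.01910 ≈ 0.471; interference = 1 − 0.471 = 0.529.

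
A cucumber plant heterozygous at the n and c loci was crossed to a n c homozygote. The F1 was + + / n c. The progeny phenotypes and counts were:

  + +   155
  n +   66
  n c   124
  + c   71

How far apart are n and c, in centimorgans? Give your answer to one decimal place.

The recombinant classes are + c and n +: 71 + 66 = 137.
Recombination frequency = 137/416 = 0.3293 ≈ 32.9%, i.e. 32.9 centimorgans.

32.9 centimorgans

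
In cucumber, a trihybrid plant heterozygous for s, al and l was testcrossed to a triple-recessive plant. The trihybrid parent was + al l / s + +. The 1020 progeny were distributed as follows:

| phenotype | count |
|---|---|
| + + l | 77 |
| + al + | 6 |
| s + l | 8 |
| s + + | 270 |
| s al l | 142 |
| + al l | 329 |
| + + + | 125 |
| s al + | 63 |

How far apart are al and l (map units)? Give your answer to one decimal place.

15.1 map units

The two rarest classes, + al + and s + l, are the double crossovers. Comparing them with the parentals, only the l allele has switched, so l is the middle locus and the order is s – l – al.
Crossovers in the l–al interval produce the single-crossover classes + + l and s al + (77 + 63 = 140) plus the double crossovers (14).
RF(l–al) = (140 + 14) / 1020 = 154/1020 = 0.1510 → 15.1 map units.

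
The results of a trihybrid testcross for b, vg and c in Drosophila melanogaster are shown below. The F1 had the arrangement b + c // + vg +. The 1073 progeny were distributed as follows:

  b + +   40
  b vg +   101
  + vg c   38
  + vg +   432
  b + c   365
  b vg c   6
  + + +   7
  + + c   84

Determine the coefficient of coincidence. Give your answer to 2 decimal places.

0.77

The two rarest classes, b vg c and + + +, are the double crossovers. Comparing them with the parentals, only the vg allele has switched, so vg is the middle locus and the order is c – vg – b.
c–vg: (78 + 13)/1073 = 0.0848; vg–b: (185 + 13)/1073 = 0.1845.
Expected DCO frequency = 0.0848 × 0.1845 ≈ 0.01565; observed = 13/1073 ≈ 0.01212.
Coefficient of coincidence = 0.01212/0.01565 ≈ 0.77.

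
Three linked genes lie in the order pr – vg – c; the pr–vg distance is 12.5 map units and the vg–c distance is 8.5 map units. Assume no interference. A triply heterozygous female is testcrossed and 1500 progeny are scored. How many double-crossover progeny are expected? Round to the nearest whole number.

Map distances give recombination frequencies of 0.125 and 0.085 for the two intervals.
With no interference, expected double-crossover frequency = 0.125 × 0.085 = 0.01063.
Expected number = 0.01063 × 1500 = 15.94 ≈ 16.

16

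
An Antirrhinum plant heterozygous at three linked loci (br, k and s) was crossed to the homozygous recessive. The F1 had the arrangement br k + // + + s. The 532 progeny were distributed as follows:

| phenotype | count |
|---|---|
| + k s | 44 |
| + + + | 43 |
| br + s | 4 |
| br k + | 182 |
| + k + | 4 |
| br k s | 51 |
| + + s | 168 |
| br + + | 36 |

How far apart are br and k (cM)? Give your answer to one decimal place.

16.5 cM

The two rarest classes, + k + and br + s, are the double crossovers. Comparing them with the parentals, only the br allele has switched, so br is the middle locus and the order is k – br – s.
Crossovers in the k–br interval produce the single-crossover classes br + + and + k s (36 + 44 = 80) plus the double crossovers (8).
RF(k–br) = (80 + 8) / 532 = 88/532 = 0.1654 → 16.5 cM.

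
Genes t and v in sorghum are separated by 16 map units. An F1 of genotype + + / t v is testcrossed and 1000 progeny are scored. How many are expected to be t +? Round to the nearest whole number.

80

A map distance of 16 map units corresponds to a recombination frequency of 0.160.
The F1 is + + / t v, so t + is a recombinant gamete class with expected frequency r/2 = 0.160/2 = 0.0800.
Expected number = 0.0800 × 1000 = 80.00 ≈ 80.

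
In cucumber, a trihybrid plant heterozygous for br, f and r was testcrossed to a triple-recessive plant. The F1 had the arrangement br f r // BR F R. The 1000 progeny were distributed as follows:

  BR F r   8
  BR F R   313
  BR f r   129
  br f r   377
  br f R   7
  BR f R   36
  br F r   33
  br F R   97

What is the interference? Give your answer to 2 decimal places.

The two rarest classes, br f R and BR F r, are the double crossovers. Comparing them with the parentals, only the r allele has switched, so r is the middle locus and the order is f – r – br.
f–r: (69 + 15)/1000 = 0.0840; r–br: (226 + 15)/1000 = 0.2410.
Expected DCO frequency = 0.0840 × 0.2410 ≈ 0.02024; observed = 15/1000 ≈ 0.01500.
Coefficient of coincidence = 0.01500/0.02024 ≈ 0.74; interference = 1 − 0.74 = 0.26.

0.26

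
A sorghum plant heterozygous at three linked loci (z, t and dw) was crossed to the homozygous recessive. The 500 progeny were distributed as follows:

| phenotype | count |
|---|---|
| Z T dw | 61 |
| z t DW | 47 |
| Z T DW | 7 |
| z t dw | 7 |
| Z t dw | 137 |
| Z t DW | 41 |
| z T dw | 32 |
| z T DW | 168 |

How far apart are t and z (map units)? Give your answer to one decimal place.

The two most frequent reciprocal classes, Z t dw and z T DW, are the parental types, so the F1 was Z t dw / z T DW.
The two rarest classes, z t dw and Z T DW, are the double crossovers. Comparing them with the parentals, only the z allele has switched, so z is the middle locus and the order is t – z – dw.
Crossovers in the t–z interval produce the single-crossover classes Z T dw and z t DW (61 + 47 = 108) plus the double crossovers (14).
RF(t–z) = (108 + 14) / 500 = 122/500 = 0.2440 → 24.4 map units.

24.4 map units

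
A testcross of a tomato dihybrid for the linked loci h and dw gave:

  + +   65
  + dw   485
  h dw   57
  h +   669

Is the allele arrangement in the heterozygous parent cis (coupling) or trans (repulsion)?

The two most frequent classes are + dw (485) and h + (669); these are the parental (non-recombinant) types.
So the F1 carried + dw on one chromosome and h + on the other — the recessive alleles are on opposite chromosomes (trans / repulsion).

trans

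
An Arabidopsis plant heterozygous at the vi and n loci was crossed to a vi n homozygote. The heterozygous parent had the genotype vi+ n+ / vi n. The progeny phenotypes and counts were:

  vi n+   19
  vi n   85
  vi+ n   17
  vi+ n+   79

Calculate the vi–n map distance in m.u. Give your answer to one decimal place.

The recombinant classes are vi+ n and vi n+: 17 + 19 = 36.
Recombination frequency = 36/200 = 0.1800 ≈ 18.0%, i.e. 18.0 m.u.

18.0 m.u.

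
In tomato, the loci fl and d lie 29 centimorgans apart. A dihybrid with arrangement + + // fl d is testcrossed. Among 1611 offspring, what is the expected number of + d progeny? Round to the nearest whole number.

234

A map distance of 29 centimorgans corresponds to a recombination frequency of 0.290.
The F1 is + + / fl d, so + d is a recombinant gamete class with expected frequency r/2 = 0.290/2 = 0.1450.
Expected number = 0.1450 × 1611 = 233.59 ≈ 234.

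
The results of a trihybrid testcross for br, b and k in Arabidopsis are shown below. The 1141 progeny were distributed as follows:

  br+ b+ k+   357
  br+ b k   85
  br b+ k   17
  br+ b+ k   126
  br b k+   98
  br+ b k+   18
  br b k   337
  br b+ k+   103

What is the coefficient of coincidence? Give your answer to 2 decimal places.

The two most frequent reciprocal classes, br+ b+ k+ and br b k, are the parental types, so the F1 was br+ b+ k+ / br b k.
The two rarest classes, br+ b k+ and br b+ k, are the double crossovers. Comparing them with the parentals, only the b allele has switched, so b is the middle locus and the order is k – b – br.
k–b: (224 + 35)/1141 = 0.2270; b–br: (188 + 35)/1141 = 0.1954.
Expected DCO frequency = 0.2270 × 0.1954 ≈ 0.04436; observed = 35/1141 ≈ 0.03067.
Coefficient of coincidence = 0.03067/0.04436 ≈ 0.69.

0.69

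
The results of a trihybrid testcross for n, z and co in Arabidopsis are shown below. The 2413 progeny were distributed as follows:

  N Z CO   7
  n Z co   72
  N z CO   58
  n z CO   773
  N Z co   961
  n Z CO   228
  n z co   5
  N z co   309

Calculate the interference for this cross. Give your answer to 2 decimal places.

0.63

The two most frequent reciprocal classes, N Z co and n z CO, are the parental types, so the F1 was N Z co / n z CO.
The two rarest classes, N Z CO and n z co, are the double crossovers. Comparing them with the parentals, only the co allele has switched, so co is the middle locus and the order is n – co – z.
n–co: (130 + 12)/2413 = 0.0588; co–z: (537 + 12)/2413 = 0.2275.
Expected DCO frequency = 0.0588 × 0.2275 ≈ 0.01338; observed = 12/2413 ≈ 0.00497.
Coefficient of coincidence = 0.00497/0.01338 ≈ 0.37; interference = 1 − 0.37 = 0.63.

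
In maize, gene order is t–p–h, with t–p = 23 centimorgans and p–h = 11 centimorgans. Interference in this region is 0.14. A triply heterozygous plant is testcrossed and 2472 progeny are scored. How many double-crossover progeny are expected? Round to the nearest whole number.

Map distances give recombination frequencies of 0.230 and 0.110 for the two intervals.
With interference 0.14 (so coincidence = 0.86), expected double-crossover frequency = 0.230 × 0.110 × 0.86 = 0.02176.
Expected number = 0.02176 × 2472 = 53.79 ≈ 54.

54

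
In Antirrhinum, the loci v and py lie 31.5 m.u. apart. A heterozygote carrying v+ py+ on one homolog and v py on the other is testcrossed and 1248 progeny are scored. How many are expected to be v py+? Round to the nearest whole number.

A map distance of 31.5 m.u. corresponds to a recombination frequency of 0.315.
The F1 is v+ py+ / v py, so v py+ is a recombinant gamete class with expected frequency r/2 = 0.315/2 = 0.1575.
Expected number = 0.1575 × 1248 = 196.56 ≈ 197.

197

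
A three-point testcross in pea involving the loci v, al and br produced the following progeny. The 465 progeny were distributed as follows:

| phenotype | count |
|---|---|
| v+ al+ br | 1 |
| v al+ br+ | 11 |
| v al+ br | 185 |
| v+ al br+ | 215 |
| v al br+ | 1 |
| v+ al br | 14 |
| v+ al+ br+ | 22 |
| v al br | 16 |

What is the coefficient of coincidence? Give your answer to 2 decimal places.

The two most frequent reciprocal classes, v al+ br and v+ al br+, are the parental types, so the F1 was v al+ br / v+ al br+.
The two rarest classes, v+ al+ br and v al br+, are the double crossovers. Comparing them with the parentals, only the v allele has switched, so v is the middle locus and the order is al – v – br.
al–v: (38 + 2)/465 = 0.0860; v–br: (25 + 2)/465 = 0.0581.
Expected DCO frequency = 0.0860 × 0.0581 ≈ 0.00500; observed = 2/465 ≈ 0.00430.
Coefficient of coincidence = 0.00430/0.00500 ≈ 0.86.

0.86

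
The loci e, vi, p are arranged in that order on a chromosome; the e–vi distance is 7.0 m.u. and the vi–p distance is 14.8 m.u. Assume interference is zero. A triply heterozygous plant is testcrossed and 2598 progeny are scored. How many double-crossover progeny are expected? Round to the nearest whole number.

Map distances give recombination frequencies of 0.070 and 0.148 for the two intervals.
With no interference, expected double-crossover frequency = 0.070 × 0.148 = 0.01036.
Expected number = 0.01036 × 2598 = 26.92 ≈ 27.

27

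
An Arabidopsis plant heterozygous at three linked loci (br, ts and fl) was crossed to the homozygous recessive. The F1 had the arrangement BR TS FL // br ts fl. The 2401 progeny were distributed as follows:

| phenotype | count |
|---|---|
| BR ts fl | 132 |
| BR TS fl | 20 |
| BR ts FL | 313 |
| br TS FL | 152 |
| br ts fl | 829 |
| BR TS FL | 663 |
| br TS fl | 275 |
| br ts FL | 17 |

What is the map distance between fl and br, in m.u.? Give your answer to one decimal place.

13.4 m.u.

The two rarest classes, BR TS fl and br ts FL, are the double crossovers. Comparing them with the parentals, only the fl allele has switched, so fl is the middle locus and the order is ts – fl – br.
Crossovers in the fl–br interval produce the single-crossover classes br TS FL and BR ts fl (152 + 132 = 284) plus the double crossovers (37).
RF(fl–br) = (284 + 37) / 2401 = 321/2401 = 0.1337 → 13.4 m.u.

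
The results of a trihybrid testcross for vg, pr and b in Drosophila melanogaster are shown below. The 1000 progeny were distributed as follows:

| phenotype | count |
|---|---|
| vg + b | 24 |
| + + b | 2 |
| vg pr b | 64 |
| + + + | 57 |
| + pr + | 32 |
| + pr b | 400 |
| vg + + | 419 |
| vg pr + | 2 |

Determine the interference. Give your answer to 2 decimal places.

The two most frequent reciprocal classes, vg + + and + pr b, are the parental types, so the F1 was vg + + / + pr b.
The two rarest classes, vg pr + and + + b, are the double crossovers. Comparing them with the parentals, only the pr allele has switched, so pr is the middle locus and the order is vg – pr – b.
vg–pr: (121 + 4)/1000 = 0.1250; pr–b: (56 + 4)/1000 = 0.0600.
Expected DCO frequency = 0.1250 × 0.0600 ≈ 0.00750; observed = 4/1000 ≈ 0.00400.
Coefficient of coincidence = 0.00400/0.00750 ≈ 0.53; interference = 1 − 0.53 = 0.47.

0.47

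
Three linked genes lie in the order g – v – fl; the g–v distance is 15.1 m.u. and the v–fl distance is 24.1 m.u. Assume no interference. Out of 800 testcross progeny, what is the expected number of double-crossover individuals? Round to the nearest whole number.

29

Map distances give recombination frequencies of 0.151 and 0.241 for the two intervals.
With no interference, expected double-crossover frequency = 0.151 × 0.241 = 0.03639.
Expected number = 0.03639 × 800 = 29.11 ≈ 29.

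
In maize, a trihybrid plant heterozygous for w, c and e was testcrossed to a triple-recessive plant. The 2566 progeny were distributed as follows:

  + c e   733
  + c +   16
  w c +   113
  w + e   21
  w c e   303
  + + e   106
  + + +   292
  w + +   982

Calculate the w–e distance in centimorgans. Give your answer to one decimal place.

24.6 centimorgans

The two most frequent reciprocal classes, w + + and + c e, are the parental types, so the F1 was w + + / + c e.
The two rarest classes, w + e and + c +, are the double crossovers. Comparing them with the parentals, only the e allele has switched, so e is the middle locus and the order is c – e – w.
Crossovers in the e–w interval produce the single-crossover classes + + + and w c e (292 + 303 = 595) plus the double crossovers (37).
RF(e–w) = (595 + 37) / 2566 = 632/2566 = 0.2463 → 24.6 centimorgans.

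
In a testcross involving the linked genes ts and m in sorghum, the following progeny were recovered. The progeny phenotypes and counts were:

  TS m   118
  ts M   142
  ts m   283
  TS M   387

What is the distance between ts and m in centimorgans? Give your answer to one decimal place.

28.0 centimorgans

The two most frequent classes, TS M (387) and ts m (283), are the parental types, so the F1 was TS M / ts m.
The recombinant classes are TS m and ts M: 118 + 142 = 260.
Recombination frequency = 260/930 = 0.2796 ≈ 28.0%, i.e. 28.0 centimorgans.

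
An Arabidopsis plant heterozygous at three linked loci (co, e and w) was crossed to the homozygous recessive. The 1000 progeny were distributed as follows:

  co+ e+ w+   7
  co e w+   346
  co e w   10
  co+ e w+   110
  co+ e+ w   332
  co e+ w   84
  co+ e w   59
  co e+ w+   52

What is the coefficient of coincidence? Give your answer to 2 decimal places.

The two most frequent reciprocal classes, co e w+ and co+ e+ w, are the parental types, so the F1 was co e w+ / co+ e+ w.
The two rarest classes, co e w and co+ e+ w+, are the double crossovers. Comparing them with the parentals, only the w allele has switched, so w is the middle locus and the order is co – w – e.
co–w: (194 + 17)/1000 = 0.2110; w–e: (111 + 17)/1000 = 0.1280.
Expected DCO frequency = 0.2110 × 0.1280 ≈ 0.02701; observed = 17/1000 ≈ 0.01700.
Coefficient of coincidence = 0.01700/0.02701 ≈ 0.63.

0.63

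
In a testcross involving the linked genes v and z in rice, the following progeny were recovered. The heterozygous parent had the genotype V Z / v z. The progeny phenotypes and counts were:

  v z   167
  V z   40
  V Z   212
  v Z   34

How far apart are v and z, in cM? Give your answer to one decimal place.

The recombinant classes are V z and v Z: 40 + 34 = 74.
Recombination frequency = 74/453 = 0.1634 ≈ 16.3%, i.e. 16.3 cM.

16.3 cM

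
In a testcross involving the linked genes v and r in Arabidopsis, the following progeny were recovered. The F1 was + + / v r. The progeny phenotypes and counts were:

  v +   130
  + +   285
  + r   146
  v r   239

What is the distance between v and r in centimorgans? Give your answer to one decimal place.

The recombinant classes are + r and v +: 146 + 130 = 276.
Recombination frequency = 276/800 = 0.3450 ≈ 34.5%, i.e. 34.5 centimorgans.

34.5 centimorgans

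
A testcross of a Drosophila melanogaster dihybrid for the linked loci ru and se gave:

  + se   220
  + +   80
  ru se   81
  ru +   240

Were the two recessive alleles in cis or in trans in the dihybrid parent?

trans

The two most frequent classes are + se (220) and ru + (240); these are the parental (non-recombinant) types.
So the F1 carried + se on one chromosome and ru + on the other — the recessive alleles are on opposite chromosomes (trans / repulsion).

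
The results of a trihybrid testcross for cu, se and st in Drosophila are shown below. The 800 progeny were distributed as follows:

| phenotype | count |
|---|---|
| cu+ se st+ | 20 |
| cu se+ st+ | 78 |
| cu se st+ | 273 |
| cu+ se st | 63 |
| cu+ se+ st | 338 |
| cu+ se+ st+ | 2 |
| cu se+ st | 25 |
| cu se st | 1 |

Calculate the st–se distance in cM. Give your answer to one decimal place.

18.0 cM

The two most frequent reciprocal classes, cu se st+ and cu+ se+ st, are the parental types, so the F1 was cu se st+ / cu+ se+ st.
The two rarest classes, cu se st and cu+ se+ st+, are the double crossovers. Comparing them with the parentals, only the st allele has switched, so st is the middle locus and the order is cu – st – se.
Crossovers in the st–se interval produce the single-crossover classes cu se+ st+ and cu+ se st (78 + 63 = 141) plus the double crossovers (3).
RF(st–se) = (141 + 3) / 800 = 144/800 = 0.1800 → 18.0 cM.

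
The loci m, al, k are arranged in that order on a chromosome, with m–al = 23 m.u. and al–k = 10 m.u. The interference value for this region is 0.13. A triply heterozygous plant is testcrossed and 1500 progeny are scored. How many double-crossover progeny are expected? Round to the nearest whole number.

Map distances give recombination frequencies of 0.230 and 0.100 for the two intervals.
With interference 0.13 (so coincidence = 0.87), expected double-crossover frequency = 0.230 × 0.100 × 0.87 = 0.02001.
Expected number = 0.02001 × 1500 = 30.02 ≈ 30.

30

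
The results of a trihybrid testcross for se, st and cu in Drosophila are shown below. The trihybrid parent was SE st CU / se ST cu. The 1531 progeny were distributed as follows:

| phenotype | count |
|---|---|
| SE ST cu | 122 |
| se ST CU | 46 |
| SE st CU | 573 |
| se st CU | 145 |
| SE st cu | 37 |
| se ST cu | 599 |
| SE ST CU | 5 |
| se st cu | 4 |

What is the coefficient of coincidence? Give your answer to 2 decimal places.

The two rarest classes, SE ST CU and se st cu, are the double crossovers. Comparing them with the parentals, only the st allele has switched, so st is the middle locus and the order is se – st – cu.
se–st: (267 + 9)/1531 = 0.1803; st–cu: (83 + 9)/1531 = 0.0601.
Expected DCO frequency = 0.1803 × 0.0601 ≈ 0.01084; observed = 9/1531 ≈ 0.00588.
Coefficient of coincidence = 0.00588/0.01084 ≈ 0.54.

0.54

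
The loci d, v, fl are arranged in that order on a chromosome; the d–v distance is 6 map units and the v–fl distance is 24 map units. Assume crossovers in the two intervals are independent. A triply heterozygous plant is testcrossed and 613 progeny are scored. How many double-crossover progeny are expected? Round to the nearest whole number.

9

Map distances give recombination frequencies of 0.060 and 0.240 for the two intervals.
With no interference, expected double-crossover frequency = 0.060 × 0.240 = 0.01440.
Expected number = 0.01440 × 613 = 8.83 ≈ 9.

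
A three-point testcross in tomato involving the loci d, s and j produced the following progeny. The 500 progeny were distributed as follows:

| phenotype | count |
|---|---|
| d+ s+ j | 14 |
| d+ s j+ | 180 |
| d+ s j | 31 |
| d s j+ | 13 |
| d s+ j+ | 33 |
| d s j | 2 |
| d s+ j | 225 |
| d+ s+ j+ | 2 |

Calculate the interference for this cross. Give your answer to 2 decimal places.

0.05

The two most frequent reciprocal classes, d s+ j and d+ s j+, are the parental types, so the F1 was d s+ j / d+ s j+.
The two rarest classes, d s j and d+ s+ j+, are the double crossovers. Comparing them with the parentals, only the s allele has switched, so s is the middle locus and the order is j – s – d.
j–s: (64 + 4)/500 = 0.1360; s–d: (27 + 4)/500 = 0.0620.
Expected DCO frequency = 0.1360 × 0.0620 ≈ 0.00843; observed = 4/500 ≈ 0.00800.
Coefficient of coincidence = 0.00800/0.00843 ≈ 0.95; interference = 1 − 0.95 = 0.05.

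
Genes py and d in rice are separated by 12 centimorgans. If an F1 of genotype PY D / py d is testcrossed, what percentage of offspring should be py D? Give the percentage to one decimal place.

A map distance of 12 centimorgans corresponds to a recombination frequency of 0.120.
The F1 is PY D / py d, so py D is a recombinant gamete class with expected frequency r/2 = 0.120/2 = 0.0600.
That is 0.0600 = 6.0% of the progeny.

6.0%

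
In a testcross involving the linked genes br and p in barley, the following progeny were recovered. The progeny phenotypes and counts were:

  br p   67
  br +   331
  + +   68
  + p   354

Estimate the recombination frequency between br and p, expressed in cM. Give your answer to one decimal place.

The two most frequent classes, + p (354) and br + (331), are the parental types, so the F1 was + p / br +.
The recombinant classes are + + and br p: 68 + 67 = 135.
Recombination frequency = 135/820 = 0.1646 ≈ 16.5%, i.e. 16.5 cM.

16.5 cM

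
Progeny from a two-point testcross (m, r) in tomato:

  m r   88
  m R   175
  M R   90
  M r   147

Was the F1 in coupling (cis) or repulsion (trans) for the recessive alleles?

The two most frequent classes are M r (147) and m R (175); these are the parental (non-recombinant) types.
So the F1 carried M r on one chromosome and m R on the other — the recessive alleles are on opposite chromosomes (trans / repulsion).

trans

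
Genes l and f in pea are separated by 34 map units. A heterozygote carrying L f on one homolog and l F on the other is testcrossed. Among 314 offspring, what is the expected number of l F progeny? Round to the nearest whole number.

A map distance of 34 map units corresponds to a recombination frequency of 0.340.
The F1 is L f / l F, so l F is a parental gamete class with expected frequency (1 − r)/2 = 0.660/2 = 0.3300.
Expected number = 0.3300 × 314 = 103.62 ≈ 104.

104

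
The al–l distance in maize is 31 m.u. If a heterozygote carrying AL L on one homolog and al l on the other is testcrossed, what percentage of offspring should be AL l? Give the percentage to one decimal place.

15.5%

A map distance of 31 m.u. corresponds to a recombination frequency of 0.310.
The F1 is AL L / al l, so AL l is a recombinant gamete class with expected frequency r/2 = 0.310/2 = 0.1550.
That is 0.1550 = 15.5% of the progeny.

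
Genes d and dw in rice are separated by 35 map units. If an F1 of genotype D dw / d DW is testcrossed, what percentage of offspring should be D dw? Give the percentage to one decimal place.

32.5%

A map distance of 35 map units corresponds to a recombination frequency of 0.350.
The F1 is D dw / d DW, so D dw is a parental gamete class with expected frequency (1 − r)/2 = 0.650/2 = 0.3250.
That is 0.3250 = 32.5% of the progeny.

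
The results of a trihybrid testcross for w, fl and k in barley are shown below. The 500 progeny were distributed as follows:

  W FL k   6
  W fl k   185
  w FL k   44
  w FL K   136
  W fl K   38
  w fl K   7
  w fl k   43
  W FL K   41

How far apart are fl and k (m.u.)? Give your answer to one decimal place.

The two most frequent reciprocal classes, w FL K and W fl k, are the parental types, so the F1 was w FL K / W fl k.
The two rarest classes, w fl K and W FL k, are the double crossovers. Comparing them with the parentals, only the fl allele has switched, so fl is the middle locus and the order is w – fl – k.
Crossovers in the fl–k interval produce the single-crossover classes w FL k and W fl K (44 + 38 = 82) plus the double crossovers (13).
RF(fl–k) = (82 + 13) / 500 = 95/500 = 0.1900 → 19.0 m.u.

19.0 m.u.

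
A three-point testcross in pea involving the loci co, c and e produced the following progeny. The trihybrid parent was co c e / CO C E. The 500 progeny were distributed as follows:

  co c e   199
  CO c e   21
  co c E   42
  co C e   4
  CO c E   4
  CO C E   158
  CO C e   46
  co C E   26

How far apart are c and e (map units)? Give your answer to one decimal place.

19.2 map units

The two rarest classes, co C e and CO c E, are the double crossovers. Comparing them with the parentals, only the c allele has switched, so c is the middle locus and the order is e – c – co.
Crossovers in the e–c interval produce the single-crossover classes co c E and CO C e (42 + 46 = 88) plus the double crossovers (8).
RF(e–c) = (88 + 8) / 500 = 96/500 = 0.1920 → 19.2 map units.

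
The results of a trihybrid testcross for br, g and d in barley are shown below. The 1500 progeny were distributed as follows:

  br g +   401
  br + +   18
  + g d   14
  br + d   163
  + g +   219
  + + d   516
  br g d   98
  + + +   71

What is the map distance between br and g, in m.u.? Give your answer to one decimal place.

The two most frequent reciprocal classes, + + d and br g +, are the parental types, so the F1 was + + d / br g +.
The two rarest classes, + g d and br + +, are the double crossovers. Comparing them with the parentals, only the g allele has switched, so g is the middle locus and the order is d – g – br.
Crossovers in the g–br interval produce the single-crossover classes br + d and + g + (163 + 219 = 382) plus the double crossovers (32).
RF(g–br) = (382 + 32) / 1500 = 414/1500 = 0.2760 → 27.6 m.u.

27.6 m.u.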